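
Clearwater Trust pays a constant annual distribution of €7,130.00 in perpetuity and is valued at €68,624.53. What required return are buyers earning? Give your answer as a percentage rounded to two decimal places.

P = C/r ⇒ r = C/P = €7,130.00/€68,624.53 = 0.103899

10.39%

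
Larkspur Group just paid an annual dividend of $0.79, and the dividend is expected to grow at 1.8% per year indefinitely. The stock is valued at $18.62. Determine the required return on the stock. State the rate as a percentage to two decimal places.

D₁ = $0.79 × 1.018 = $0.8042
P = D₁/(r − g) ⇒ r = D₁/P + g = $0.8042/$18.62 + 0.018 = 0.043191 + 0.018 = 0.061191

6.12%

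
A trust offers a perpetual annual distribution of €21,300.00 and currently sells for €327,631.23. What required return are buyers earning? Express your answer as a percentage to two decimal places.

P = C/r ⇒ r = C/P = €21,300.00/€327,631.23 = 0.065012

6.50%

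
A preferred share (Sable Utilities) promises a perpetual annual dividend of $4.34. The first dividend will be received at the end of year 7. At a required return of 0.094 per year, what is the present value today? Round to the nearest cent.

Value at end of year 6: C / r = $4.34 / 0.094 = $46.1702
Discount to today: PV = $46.1702 / (1 + 0.094)^6 = $46.1702 / 1.714368 = $26.93

$26.93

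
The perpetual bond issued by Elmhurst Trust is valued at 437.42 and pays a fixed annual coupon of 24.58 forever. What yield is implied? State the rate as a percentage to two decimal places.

5.62%

P = C/r ⇒ r = C/P = 24.58/437.42 = 0.056193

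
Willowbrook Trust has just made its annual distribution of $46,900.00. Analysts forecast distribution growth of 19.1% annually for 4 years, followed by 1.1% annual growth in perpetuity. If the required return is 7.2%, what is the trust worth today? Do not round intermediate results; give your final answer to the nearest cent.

D_1 = 55857.90000
D_2 = 66526.75890
D_3 = 79233.36985
D_4 = 94366.94349
Terminal value at year 4: TV = D_4×(1+g_2)/(r−g_2) = 95404.97987/0.061 = 1564016.06344
P_0 = D_1/(1+r)^1 + D_2/(1+r)^2 + D_3/(1+r)^3 + D_4/(1+r)^4 + TV/(1+r)^4
    = 52106.25000 + 57890.43260 + 64316.70264 + 71456.33661 + 1184300.92313 = 1430070.64498

$1430070.64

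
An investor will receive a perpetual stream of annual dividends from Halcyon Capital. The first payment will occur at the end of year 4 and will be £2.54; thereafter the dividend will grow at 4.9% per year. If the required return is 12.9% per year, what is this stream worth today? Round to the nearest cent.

£22.06

Value at end of year 3: C₁ / (r − g) = £2.54 / (0.129 − 0.049) = £31.7500
Discount to today: PV = £31.7500 / (1 + 0.129)^3 = £31.7500 / 1.439070 = £22.06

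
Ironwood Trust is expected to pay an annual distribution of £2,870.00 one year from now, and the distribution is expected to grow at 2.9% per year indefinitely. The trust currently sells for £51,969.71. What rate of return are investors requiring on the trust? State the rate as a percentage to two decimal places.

P = D₁/(r − g) ⇒ r = D₁/P + g = £2,870.0000/£51,969.71 + 0.029 = 0.055224 + 0.029 = 0.084224

8.42%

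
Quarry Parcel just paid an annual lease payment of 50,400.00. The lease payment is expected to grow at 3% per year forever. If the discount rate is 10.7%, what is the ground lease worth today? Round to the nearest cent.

674181.82

D₁ = D₀ × (1 + g) = 50,400.00 × 1.03 = 51,912.0000
Growing perpetuity: P = D₁ / (r − g) = 51,912.0000 / (0.107 − 0.03) = 674,181.82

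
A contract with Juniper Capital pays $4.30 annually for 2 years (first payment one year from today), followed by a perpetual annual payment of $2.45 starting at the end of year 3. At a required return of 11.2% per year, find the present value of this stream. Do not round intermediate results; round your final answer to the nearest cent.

$25.03

PV of 2-year annuity: $4.30 × [1 − (1+0.112)^−2] / 0.112 = 7.34434
Perpetuity value at year 2: $2.45 / 0.112 = 21.87500
PV of perpetuity: 21.87500 / (1+0.112)^2 = 17.69043
Total PV = 7.34434 + 17.69043 = 25.03477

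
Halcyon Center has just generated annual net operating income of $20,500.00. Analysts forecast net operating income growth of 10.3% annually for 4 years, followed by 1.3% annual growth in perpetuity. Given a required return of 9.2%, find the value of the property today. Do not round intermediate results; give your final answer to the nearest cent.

D_1 = 22611.50000
D_2 = 24940.48450
D_3 = 27509.35440
D_4 = 30342.81791
Terminal value at year 4: TV = D_4×(1+g_2)/(r−g_2) = 30737.27454/0.079 = 389079.42456
P_0 = D_1/(1+r)^1 + D_2/(1+r)^2 + D_3/(1+r)^3 + D_4/(1+r)^4 + TV/(1+r)^4
    = 20706.50183 + 20915.08381 + 21125.76689 + 21338.57223 + 273619.91989 = 357705.84465

$357705.84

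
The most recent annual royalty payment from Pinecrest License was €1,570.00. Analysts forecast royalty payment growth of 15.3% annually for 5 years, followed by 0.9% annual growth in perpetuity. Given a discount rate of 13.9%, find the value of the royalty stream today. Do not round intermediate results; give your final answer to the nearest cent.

€21097.40

D_1 = 1810.21000
D_2 = 2087.17213
D_3 = 2406.50947
D_4 = 2774.70541
D_5 = 3199.23534
Terminal value at year 5: TV = D_5×(1+g_2)/(r−g_2) = 3228.02846/0.13 = 24830.98816
P_0 = D_1/(1+r)^1 + D_2/(1+r)^2 + D_3/(1+r)^3 + D_4/(1+r)^4 + D_5/(1+r)^5 + TV/(1+r)^5
    = 1589.29763 + 1608.83246 + 1628.60739 + 1648.62539 + 1668.88945 + 12953.14963 = 21097.40195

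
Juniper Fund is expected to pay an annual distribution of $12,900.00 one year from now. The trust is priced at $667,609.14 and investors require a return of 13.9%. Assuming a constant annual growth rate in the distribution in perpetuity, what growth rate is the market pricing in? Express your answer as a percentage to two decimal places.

11.97%

P = D₁/(r−g) ⇒ g = r − D₁/P = 0.139 − $12,900.00/$667,609.14 = 0.119677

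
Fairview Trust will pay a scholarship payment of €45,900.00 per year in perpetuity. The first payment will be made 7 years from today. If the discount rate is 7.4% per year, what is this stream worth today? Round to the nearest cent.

Value at end of year 6: C / r = €45,900.00 / 0.074 = €620,270.2703
Discount to today: PV = €620,270.2703 / (1 + 0.074)^6 = €620,270.2703 / 1.534708 = €404,161.81

€404161.81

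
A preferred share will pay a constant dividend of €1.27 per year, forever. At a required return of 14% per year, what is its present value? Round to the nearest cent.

€9.07

Level perpetuity: PV = C / r = €1.27 / 0.14 = €9.07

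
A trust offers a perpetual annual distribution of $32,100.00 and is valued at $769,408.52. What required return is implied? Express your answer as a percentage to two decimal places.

4.17%

P = C/r ⇒ r = C/P = $32,100.00/$769,408.52 = 0.041720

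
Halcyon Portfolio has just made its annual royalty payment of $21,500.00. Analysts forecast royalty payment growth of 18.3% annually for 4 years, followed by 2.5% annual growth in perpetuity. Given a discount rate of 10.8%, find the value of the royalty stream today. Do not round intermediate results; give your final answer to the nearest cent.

$446607.95

D_1 = 25434.50000
D_2 = 30089.01350
D_3 = 35595.30297
D_4 = 42109.24341
Terminal value at year 4: TV = D_4×(1+g_2)/(r−g_2) = 43161.97450/0.083 = 520023.78915
P_0 = D_1/(1+r)^1 + D_2/(1+r)^2 + D_3/(1+r)^3 + D_4/(1+r)^4 + TV/(1+r)^4
    = 22955.32491 + 24509.16008 + 26168.17362 + 27939.48501 + 345035.80891 = 446607.95254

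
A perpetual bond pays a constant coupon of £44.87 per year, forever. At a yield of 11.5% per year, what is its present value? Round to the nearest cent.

Level perpetuity: PV = C / r = £44.87 / 0.115 = £390.17

£390.17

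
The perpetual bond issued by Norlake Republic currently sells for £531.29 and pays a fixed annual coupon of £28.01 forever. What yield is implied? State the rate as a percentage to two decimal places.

P = C/r ⇒ r = C/P = £28.01/£531.29 = 0.052721

5.27%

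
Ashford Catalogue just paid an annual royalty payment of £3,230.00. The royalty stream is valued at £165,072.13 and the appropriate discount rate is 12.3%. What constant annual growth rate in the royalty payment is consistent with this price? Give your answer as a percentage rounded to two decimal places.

10.14%

P = D₀(1+g)/(r−g) ⇒ P(r−g) = D₀(1+g) ⇒ g(P+D₀) = P·r − D₀
g = (P·r − D₀)/(P + D₀) = (£165,072.13×0.123 − £3,230.00) / (£165,072.13 + £3,230.00) = 0.101448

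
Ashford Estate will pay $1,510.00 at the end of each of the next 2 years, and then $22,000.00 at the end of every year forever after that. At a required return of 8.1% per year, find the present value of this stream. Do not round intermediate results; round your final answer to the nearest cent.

PV of 2-year annuity: $1,510.00 × [1 − (1+0.081)^−2] / 0.081 = 2689.04233
Perpetuity value at year 2: $22,000.00 / 0.081 = 271604.93827
PV of perpetuity: 271604.93827 / (1+0.081)^2 = 232426.83803
Total PV = 2689.04233 + 232426.83803 = 235115.88036

$235115.88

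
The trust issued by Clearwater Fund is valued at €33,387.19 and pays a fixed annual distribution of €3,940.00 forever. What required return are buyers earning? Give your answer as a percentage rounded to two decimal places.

11.80%

P = C/r ⇒ r = C/P = €3,940.00/€33,387.19 = 0.118009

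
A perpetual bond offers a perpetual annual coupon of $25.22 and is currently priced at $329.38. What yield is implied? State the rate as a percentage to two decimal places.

7.66%

P = C/r ⇒ r = C/P = $25.22/$329.38 = 0.076568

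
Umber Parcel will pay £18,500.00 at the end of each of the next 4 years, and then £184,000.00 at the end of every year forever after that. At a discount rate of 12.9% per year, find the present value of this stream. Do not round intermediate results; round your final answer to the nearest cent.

£933057.00

PV of 4-year annuity: £18,500.00 × [1 − (1+0.129)^−4] / 0.129 = 55142.25028
Perpetuity value at year 4: £184,000.00 / 0.129 = 1426356.58915
PV of perpetuity: 1426356.58915 / (1+0.129)^4 = 877914.74852
Total PV = 55142.25028 + 877914.74852 = 933056.99880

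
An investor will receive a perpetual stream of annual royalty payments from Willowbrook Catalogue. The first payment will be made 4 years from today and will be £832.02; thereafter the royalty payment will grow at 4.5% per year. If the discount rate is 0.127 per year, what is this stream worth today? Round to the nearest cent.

£7088.40

Value at end of year 3: C₁ / (r − g) = £832.02 / (0.127 − 0.045) = £10,146.5854
Discount to today: PV = £10,146.5854 / (1 + 0.127)^3 = £10,146.5854 / 1.431435 = £7,088.40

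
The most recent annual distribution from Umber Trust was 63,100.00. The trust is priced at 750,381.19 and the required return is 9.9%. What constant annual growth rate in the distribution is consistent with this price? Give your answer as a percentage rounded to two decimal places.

1.38%

P = D₀(1+g)/(r−g) ⇒ P(r−g) = D₀(1+g) ⇒ g(P+D₀) = P·r − D₀
g = (P·r − D₀)/(P + D₀) = (750,381.19×0.099 − 63,100.00) / (750,381.19 + 63,100.00) = 0.013753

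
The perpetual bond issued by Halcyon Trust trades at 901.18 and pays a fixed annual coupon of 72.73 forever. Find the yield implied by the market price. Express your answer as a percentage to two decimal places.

P = C/r ⇒ r = C/P = 72.73/901.18 = 0.080705

8.07%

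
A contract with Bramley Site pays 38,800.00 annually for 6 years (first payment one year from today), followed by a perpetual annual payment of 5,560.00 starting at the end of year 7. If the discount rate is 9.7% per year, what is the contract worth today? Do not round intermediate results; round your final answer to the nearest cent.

PV of 6-year annuity: 38,800.00 × [1 − (1+0.097)^−6] / 0.097 = 170480.16349
Perpetuity value at year 6: 5,560.00 / 0.097 = 57319.58763
PV of perpetuity: 57319.58763 / (1+0.097)^6 = 32889.95595
Total PV = 170480.16349 + 32889.95595 = 203370.11945

203370.12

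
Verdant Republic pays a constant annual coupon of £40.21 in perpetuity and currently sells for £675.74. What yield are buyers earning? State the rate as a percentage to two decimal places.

P = C/r ⇒ r = C/P = £40.21/£675.74 = 0.059505

5.95%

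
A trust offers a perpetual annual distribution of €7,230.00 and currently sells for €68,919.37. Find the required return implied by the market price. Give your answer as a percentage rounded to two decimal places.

10.49%

P = C/r ⇒ r = C/P = €7,230.00/€68,919.37 = 0.104905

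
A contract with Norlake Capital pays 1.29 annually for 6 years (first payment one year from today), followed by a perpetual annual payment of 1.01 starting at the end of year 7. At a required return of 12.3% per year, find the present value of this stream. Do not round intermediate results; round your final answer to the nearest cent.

9.35

PV of 6-year annuity: 1.29 × [1 − (1+0.123)^−6] / 0.123 = 5.25896
Perpetuity value at year 6: 1.01 / 0.123 = 8.21138
PV of perpetuity: 8.21138 / (1+0.123)^6 = 4.09390
Total PV = 5.25896 + 4.09390 = 9.35286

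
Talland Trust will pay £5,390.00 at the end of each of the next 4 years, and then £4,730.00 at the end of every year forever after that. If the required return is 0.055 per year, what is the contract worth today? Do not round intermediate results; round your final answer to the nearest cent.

PV of 4-year annuity: £5,390.00 × [1 − (1+0.055)^−4] / 0.055 = 18892.75916
Perpetuity value at year 4: £4,730.00 / 0.055 = 86000.00000
PV of perpetuity: 86000.00000 / (1+0.055)^4 = 69420.63992
Total PV = 18892.75916 + 69420.63992 = 88313.39908

£88313.40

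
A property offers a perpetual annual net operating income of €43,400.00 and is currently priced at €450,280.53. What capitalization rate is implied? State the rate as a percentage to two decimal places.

P = C/r ⇒ r = C/P = €43,400.00/€450,280.53 = 0.096384

9.64%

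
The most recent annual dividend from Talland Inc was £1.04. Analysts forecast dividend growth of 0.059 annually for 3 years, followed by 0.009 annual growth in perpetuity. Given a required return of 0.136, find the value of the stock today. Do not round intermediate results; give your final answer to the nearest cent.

D_1 = 1.10136
D_2 = 1.16634
D_3 = 1.23515
Terminal value at year 3: TV = D_3×(1+g_2)/(r−g_2) = 1.24627/0.127 = 9.81316
P_0 = D_1/(1+r)^1 + D_2/(1+r)^2 + D_3/(1+r)^3 + TV/(1+r)^3
    = 0.96951 + 0.90379 + 0.84253 + 6.69381 = 9.40965

£9.41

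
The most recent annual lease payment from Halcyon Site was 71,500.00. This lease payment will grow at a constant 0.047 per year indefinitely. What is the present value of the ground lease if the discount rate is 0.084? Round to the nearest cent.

2023256.76

D₁ = D₀ × (1 + g) = 71,500.00 × 1.047 = 74,860.5000
Growing perpetuity: P = D₁ / (r − g) = 74,860.5000 / (0.084 − 0.047) = 2,023,256.76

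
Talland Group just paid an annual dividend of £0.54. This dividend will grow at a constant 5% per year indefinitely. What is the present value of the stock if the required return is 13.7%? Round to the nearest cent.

£6.52

D₁ = D₀ × (1 + g) = £0.54 × 1.05 = £0.5670
Growing perpetuity: P = D₁ / (r − g) = £0.5670 / (0.137 − 0.05) = £6.52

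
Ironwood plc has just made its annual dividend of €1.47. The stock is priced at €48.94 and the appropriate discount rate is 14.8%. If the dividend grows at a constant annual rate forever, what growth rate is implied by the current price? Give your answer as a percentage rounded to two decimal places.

P = D₀(1+g)/(r−g) ⇒ P(r−g) = D₀(1+g) ⇒ g(P+D₀) = P·r − D₀
g = (P·r − D₀)/(P + D₀) = (€48.94×0.148 − €1.47) / (€48.94 + €1.47) = 0.114523

11.45%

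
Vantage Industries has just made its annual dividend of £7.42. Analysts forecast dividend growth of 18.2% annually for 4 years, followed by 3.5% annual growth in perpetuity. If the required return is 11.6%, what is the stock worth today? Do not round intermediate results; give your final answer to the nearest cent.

D_1 = 8.77044
D_2 = 10.36666
D_3 = 12.25339
D_4 = 14.48351
Terminal value at year 4: TV = D_4×(1+g_2)/(r−g_2) = 14.99043/0.081 = 185.06707
P_0 = D_1/(1+r)^1 + D_2/(1+r)^2 + D_3/(1+r)^3 + D_4/(1+r)^4 + TV/(1+r)^4
    = 7.85882 + 8.32359 + 8.81584 + 9.33721 + 119.30877 = 153.64422

£153.64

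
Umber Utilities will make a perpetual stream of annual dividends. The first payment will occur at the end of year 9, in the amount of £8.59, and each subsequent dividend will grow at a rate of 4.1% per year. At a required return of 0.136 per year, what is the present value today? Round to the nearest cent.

£32.60

Value at end of year 8: C₁ / (r − g) = £8.59 / (0.136 − 0.041) = £90.4211
Discount to today: PV = £90.4211 / (1 + 0.136)^8 = £90.4211 / 2.773490 = £32.60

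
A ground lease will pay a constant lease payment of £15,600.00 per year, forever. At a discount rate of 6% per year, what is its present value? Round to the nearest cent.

Level perpetuity: PV = C / r = £15,600.00 / 0.06 = £260,000.00

£260000.00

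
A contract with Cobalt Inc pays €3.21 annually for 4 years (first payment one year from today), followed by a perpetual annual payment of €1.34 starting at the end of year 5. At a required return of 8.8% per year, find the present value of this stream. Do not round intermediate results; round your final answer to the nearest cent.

€21.31

PV of 4-year annuity: €3.21 × [1 − (1+0.088)^−4] / 0.088 = 10.44532
Perpetuity value at year 4: €1.34 / 0.088 = 15.22727
PV of perpetuity: 15.22727 / (1+0.088)^4 = 10.86692
Total PV = 10.44532 + 10.86692 = 21.31224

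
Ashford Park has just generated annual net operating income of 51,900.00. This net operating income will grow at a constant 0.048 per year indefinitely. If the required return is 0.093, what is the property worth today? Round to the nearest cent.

1208693.33

D₁ = D₀ × (1 + g) = 51,900.00 × 1.048 = 54,391.2000
Growing perpetuity: P = D₁ / (r − g) = 54,391.2000 / (0.093 − 0.048) = 1,208,693.33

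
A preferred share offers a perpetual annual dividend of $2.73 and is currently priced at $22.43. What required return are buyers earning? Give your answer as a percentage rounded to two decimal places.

P = C/r ⇒ r = C/P = $2.73/$22.43 = 0.121712

12.17%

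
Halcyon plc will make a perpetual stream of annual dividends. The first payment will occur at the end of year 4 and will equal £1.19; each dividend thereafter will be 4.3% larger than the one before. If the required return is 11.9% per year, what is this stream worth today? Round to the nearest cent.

Value at end of year 3: C₁ / (r − g) = £1.19 / (0.119 − 0.043) = £15.6579
Discount to today: PV = £15.6579 / (1 + 0.119)^3 = £15.6579 / 1.401168 = £11.17

£11.17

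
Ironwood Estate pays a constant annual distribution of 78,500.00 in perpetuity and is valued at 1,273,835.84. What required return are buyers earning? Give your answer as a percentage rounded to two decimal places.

6.16%

P = C/r ⇒ r = C/P = 78,500.00/1,273,835.84 = 0.061625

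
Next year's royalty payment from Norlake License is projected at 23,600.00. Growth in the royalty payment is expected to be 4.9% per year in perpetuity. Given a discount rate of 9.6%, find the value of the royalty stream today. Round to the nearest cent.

502127.66

Growing perpetuity: P = D₁ / (r − g) = 23,600.0000 / (0.096 − 0.049) = 502,127.66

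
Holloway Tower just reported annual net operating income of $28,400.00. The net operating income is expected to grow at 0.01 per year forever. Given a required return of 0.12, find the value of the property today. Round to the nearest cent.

D₁ = D₀ × (1 + g) = $28,400.00 × 1.01 = $28,684.0000
Growing perpetuity: P = D₁ / (r − g) = $28,684.0000 / (0.12 − 0.01) = $260,763.64

$260763.64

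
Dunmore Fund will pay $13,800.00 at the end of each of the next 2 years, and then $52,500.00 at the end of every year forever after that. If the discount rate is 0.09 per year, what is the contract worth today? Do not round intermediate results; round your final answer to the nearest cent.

$515255.73

PV of 2-year annuity: $13,800.00 × [1 − (1+0.09)^−2] / 0.09 = 24275.73437
Perpetuity value at year 2: $52,500.00 / 0.09 = 583333.33333
PV of perpetuity: 583333.33333 / (1+0.09)^2 = 490979.99607
Total PV = 24275.73437 + 490979.99607 = 515255.73044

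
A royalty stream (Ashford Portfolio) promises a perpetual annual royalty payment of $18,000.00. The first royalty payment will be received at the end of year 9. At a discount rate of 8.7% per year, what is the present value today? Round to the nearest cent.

$106149.24

Value at end of year 8: C / r = $18,000.00 / 0.087 = $206,896.5517
Discount to today: PV = $206,896.5517 / (1 + 0.087)^8 = $206,896.5517 / 1.949110 = $106,149.24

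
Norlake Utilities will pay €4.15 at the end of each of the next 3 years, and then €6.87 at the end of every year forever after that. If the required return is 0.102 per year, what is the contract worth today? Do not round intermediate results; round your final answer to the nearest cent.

PV of 3-year annuity: €4.15 × [1 − (1+0.102)^−3] / 0.102 = 10.28421
Perpetuity value at year 3: €6.87 / 0.102 = 67.35294
PV of perpetuity: 67.35294 / (1+0.102)^3 = 50.32824
Total PV = 10.28421 + 50.32824 = 60.61245

€60.61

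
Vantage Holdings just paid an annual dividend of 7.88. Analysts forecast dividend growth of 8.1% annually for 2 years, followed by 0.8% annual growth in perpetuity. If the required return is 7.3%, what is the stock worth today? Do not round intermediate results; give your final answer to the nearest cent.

D_1 = 8.51828
D_2 = 9.20826
Terminal value at year 2: TV = D_2×(1+g_2)/(r−g_2) = 9.28193/0.065 = 142.79887
P_0 = D_1/(1+r)^1 + D_2/(1+r)^2 + TV/(1+r)^2
    = 7.93875 + 7.99794 + 124.02960 = 139.96629

139.97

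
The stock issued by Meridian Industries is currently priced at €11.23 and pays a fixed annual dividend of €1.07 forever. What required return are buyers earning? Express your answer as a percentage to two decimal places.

9.53%

P = C/r ⇒ r = C/P = €1.07/€11.23 = 0.095280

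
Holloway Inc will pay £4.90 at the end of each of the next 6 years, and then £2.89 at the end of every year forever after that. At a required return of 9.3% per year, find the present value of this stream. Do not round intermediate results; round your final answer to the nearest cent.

£40.01

PV of 6-year annuity: £4.90 × [1 − (1+0.093)^−6] / 0.093 = 21.78578
Perpetuity value at year 6: £2.89 / 0.093 = 31.07527
PV of perpetuity: 31.07527 / (1+0.093)^6 = 18.22611
Total PV = 21.78578 + 18.22611 = 40.01188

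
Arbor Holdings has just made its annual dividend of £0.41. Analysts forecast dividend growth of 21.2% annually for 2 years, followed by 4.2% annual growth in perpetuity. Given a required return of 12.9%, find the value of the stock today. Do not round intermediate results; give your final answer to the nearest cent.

£6.57

D_1 = 0.49692
D_2 = 0.60227
Terminal value at year 2: TV = D_2×(1+g_2)/(r−g_2) = 0.62756/0.087 = 7.21336
P_0 = D_1/(1+r)^1 + D_2/(1+r)^2 + TV/(1+r)^2
    = 0.44014 + 0.47250 + 5.65913 = 6.57177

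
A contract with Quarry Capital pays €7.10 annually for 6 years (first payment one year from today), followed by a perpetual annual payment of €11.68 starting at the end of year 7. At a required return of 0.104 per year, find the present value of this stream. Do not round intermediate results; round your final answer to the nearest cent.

€92.59

PV of 6-year annuity: €7.10 × [1 − (1+0.104)^−6] / 0.104 = 30.56322
Perpetuity value at year 6: €11.68 / 0.104 = 112.30769
PV of perpetuity: 112.30769 / (1+0.104)^6 = 62.02904
Total PV = 30.56322 + 62.02904 = 92.59226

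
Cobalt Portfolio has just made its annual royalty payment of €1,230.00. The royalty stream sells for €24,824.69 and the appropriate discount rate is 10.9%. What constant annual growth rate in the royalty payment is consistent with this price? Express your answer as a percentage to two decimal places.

5.66%

P = D₀(1+g)/(r−g) ⇒ P(r−g) = D₀(1+g) ⇒ g(P+D₀) = P·r − D₀
g = (P·r − D₀)/(P + D₀) = (€24,824.69×0.109 − €1,230.00) / (€24,824.69 + €1,230.00) = 0.056646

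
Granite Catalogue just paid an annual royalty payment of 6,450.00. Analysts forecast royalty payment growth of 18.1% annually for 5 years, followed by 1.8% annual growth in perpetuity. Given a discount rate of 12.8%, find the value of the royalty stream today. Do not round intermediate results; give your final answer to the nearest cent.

112187.24

D_1 = 7617.45000
D_2 = 8996.20845
D_3 = 10624.52218
D_4 = 12547.56069
D_5 = 14818.66918
Terminal value at year 5: TV = D_5×(1+g_2)/(r−g_2) = 15085.40522/0.11 = 137140.04750
P_0 = D_1/(1+r)^1 + D_2/(1+r)^2 + D_3/(1+r)^3 + D_4/(1+r)^4 + D_5/(1+r)^5 + TV/(1+r)^5
    = 6753.05851 + 7070.35647 + 7402.56294 + 7750.37840 + 8114.53625 + 75096.34453 = 112187.23709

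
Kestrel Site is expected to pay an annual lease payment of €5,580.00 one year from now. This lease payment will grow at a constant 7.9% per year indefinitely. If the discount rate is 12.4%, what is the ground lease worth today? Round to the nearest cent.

€124000.00

Growing perpetuity: P = D₁ / (r − g) = €5,580.0000 / (0.124 − 0.079) = €124,000.00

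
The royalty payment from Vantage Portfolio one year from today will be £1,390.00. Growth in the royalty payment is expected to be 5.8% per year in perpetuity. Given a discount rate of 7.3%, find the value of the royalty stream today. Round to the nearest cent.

Growing perpetuity: P = D₁ / (r − g) = £1,390.0000 / (0.073 − 0.058) = £92,666.67

£92666.67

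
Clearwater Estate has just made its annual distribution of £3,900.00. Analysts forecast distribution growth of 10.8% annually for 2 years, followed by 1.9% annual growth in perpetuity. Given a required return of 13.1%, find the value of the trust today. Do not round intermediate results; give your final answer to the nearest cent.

D_1 = 4321.20000
D_2 = 4787.88960
Terminal value at year 2: TV = D_2×(1+g_2)/(r−g_2) = 4878.85950/0.112 = 43561.24556
P_0 = D_1/(1+r)^1 + D_2/(1+r)^2 + TV/(1+r)^2
    = 3820.68966 + 3742.99216 + 34054.54478 = 41618.22660

£41618.23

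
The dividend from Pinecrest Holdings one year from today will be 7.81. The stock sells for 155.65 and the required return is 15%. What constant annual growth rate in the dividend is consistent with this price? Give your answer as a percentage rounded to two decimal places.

9.98%

P = D₁/(r−g) ⇒ g = r − D₁/P = 0.15 − 7.81/155.65 = 0.099823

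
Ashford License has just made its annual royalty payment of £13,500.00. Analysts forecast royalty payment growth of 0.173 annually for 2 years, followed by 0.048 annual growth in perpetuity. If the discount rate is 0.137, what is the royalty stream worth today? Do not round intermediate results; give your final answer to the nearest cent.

D_1 = 15835.50000
D_2 = 18575.04150
Terminal value at year 2: TV = D_2×(1+g_2)/(r−g_2) = 19466.64349/0.089 = 218726.33137
P_0 = D_1/(1+r)^1 + D_2/(1+r)^2 + TV/(1+r)^2
    = 13927.44063 + 14368.41501 + 169192.12278 = 197487.97842

£197487.98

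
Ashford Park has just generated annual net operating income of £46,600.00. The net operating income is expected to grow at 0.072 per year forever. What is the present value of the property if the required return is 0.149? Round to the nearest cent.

£648768.83

D₁ = D₀ × (1 + g) = £46,600.00 × 1.072 = £49,955.2000
Growing perpetuity: P = D₁ / (r − g) = £49,955.2000 / (0.149 − 0.072) = £648,768.83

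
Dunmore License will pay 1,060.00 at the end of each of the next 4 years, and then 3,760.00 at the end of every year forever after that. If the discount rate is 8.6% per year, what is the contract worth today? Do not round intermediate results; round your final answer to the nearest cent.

PV of 4-year annuity: 1,060.00 × [1 − (1+0.086)^−4] / 0.086 = 3464.47170
Perpetuity value at year 4: 3,760.00 / 0.086 = 43720.93023
PV of perpetuity: 43720.93023 / (1+0.086)^4 = 31431.86081
Total PV = 3464.47170 + 31431.86081 = 34896.33251

34896.33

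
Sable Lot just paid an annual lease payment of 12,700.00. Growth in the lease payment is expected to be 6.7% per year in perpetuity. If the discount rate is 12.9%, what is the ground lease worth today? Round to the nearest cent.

218562.90

D₁ = D₀ × (1 + g) = 12,700.00 × 1.067 = 13,550.9000
Growing perpetuity: P = D₁ / (r − g) = 13,550.9000 / (0.129 − 0.067) = 218,562.90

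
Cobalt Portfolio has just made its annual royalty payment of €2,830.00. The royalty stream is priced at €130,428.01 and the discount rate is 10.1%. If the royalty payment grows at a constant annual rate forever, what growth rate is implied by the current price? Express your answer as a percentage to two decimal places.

7.76%

P = D₀(1+g)/(r−g) ⇒ P(r−g) = D₀(1+g) ⇒ g(P+D₀) = P·r − D₀
g = (P·r − D₀)/(P + D₀) = (€130,428.01×0.101 − €2,830.00) / (€130,428.01 + €2,830.00) = 0.077618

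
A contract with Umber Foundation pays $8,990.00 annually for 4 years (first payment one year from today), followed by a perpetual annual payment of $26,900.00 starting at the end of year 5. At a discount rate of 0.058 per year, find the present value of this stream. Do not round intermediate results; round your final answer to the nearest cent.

PV of 4-year annuity: $8,990.00 × [1 − (1+0.058)^−4] / 0.058 = 31294.49476
Perpetuity value at year 4: $26,900.00 / 0.058 = 463793.10345
PV of perpetuity: 463793.10345 / (1+0.058)^4 = 370153.29154
Total PV = 31294.49476 + 370153.29154 = 401447.78630

$401447.79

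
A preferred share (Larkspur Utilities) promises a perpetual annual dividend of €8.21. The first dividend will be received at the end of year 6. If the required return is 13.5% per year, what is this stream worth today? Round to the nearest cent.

€32.29

Value at end of year 5: C / r = €8.21 / 0.135 = €60.8148
Discount to today: PV = €60.8148 / (1 + 0.135)^5 = €60.8148 / 1.883559 = €32.29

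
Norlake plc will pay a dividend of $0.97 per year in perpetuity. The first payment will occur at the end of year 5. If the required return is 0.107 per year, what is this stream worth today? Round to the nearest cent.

$6.04

Value at end of year 4: C / r = $0.97 / 0.107 = $9.0654
Discount to today: PV = $9.0654 / (1 + 0.107)^4 = $9.0654 / 1.501725 = $6.04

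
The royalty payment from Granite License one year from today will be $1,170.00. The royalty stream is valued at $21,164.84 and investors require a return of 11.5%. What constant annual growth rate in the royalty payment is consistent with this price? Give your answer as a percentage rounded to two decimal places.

5.97%

P = D₁/(r−g) ⇒ g = r − D₁/P = 0.115 − $1,170.00/$21,164.84 = 0.059720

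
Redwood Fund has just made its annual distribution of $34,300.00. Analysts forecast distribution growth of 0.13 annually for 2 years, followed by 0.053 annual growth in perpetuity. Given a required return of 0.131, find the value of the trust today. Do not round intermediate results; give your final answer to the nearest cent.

D_1 = 38759.00000
D_2 = 43797.67000
Terminal value at year 2: TV = D_2×(1+g_2)/(r−g_2) = 46118.94651/0.078 = 591268.54500
P_0 = D_1/(1+r)^1 + D_2/(1+r)^2 + TV/(1+r)^2
    = 34269.67286 + 34239.37253 + 462231.52910 = 530740.57449

$530740.57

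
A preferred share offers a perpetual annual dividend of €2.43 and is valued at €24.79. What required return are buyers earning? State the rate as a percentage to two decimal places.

9.80%

P = C/r ⇒ r = C/P = €2.43/€24.79 = 0.098023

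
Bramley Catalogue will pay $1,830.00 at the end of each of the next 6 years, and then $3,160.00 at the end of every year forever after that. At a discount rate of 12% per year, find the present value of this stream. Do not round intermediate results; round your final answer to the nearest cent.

$20865.16

PV of 6-year annuity: $1,830.00 × [1 − (1+0.12)^−6] / 0.12 = 7523.87540
Perpetuity value at year 6: $3,160.00 / 0.12 = 26333.33333
PV of perpetuity: 26333.33333 / (1+0.12)^6 = 13341.28619
Total PV = 7523.87540 + 13341.28619 = 20865.16159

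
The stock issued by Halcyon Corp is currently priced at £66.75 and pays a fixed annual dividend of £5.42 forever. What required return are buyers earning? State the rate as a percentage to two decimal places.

8.12%

P = C/r ⇒ r = C/P = £5.42/£66.75 = 0.081199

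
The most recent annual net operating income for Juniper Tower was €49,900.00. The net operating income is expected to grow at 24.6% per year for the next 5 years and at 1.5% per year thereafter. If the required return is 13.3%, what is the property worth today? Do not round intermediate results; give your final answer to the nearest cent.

€1025290.60

D_1 = 62175.40000
D_2 = 77470.54840
D_3 = 96528.30331
D_4 = 120274.26592
D_5 = 149861.73534
Terminal value at year 5: TV = D_5×(1+g_2)/(r−g_2) = 152109.66137/0.118 = 1289064.92683
P_0 = D_1/(1+r)^1 + D_2/(1+r)^2 + D_3/(1+r)^3 + D_4/(1+r)^4 + D_5/(1+r)^5 + TV/(1+r)^5
    = 54876.78729 + 60349.93554 + 66368.94941 + 72988.27093 + 80267.77191 + 690438.88552 = 1025290.60060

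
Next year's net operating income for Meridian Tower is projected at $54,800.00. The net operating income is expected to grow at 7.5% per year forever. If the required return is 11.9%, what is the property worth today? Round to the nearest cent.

Growing perpetuity: P = D₁ / (r − g) = $54,800.0000 / (0.119 − 0.075) = $1,245,454.55

$1245454.55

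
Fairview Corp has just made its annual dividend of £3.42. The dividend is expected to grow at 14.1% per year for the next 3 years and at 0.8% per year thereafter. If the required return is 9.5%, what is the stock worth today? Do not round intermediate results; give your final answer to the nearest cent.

£55.98

D_1 = 3.90222
D_2 = 4.45243
D_3 = 5.08023
Terminal value at year 3: TV = D_3×(1+g_2)/(r−g_2) = 5.12087/0.087 = 58.86055
P_0 = D_1/(1+r)^1 + D_2/(1+r)^2 + D_3/(1+r)^3 + TV/(1+r)^3
    = 3.56367 + 3.71338 + 3.86937 + 44.83136 = 55.97779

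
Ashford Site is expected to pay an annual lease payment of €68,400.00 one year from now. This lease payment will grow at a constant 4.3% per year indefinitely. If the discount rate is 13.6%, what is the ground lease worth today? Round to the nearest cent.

Growing perpetuity: P = D₁ / (r − g) = €68,400.0000 / (0.136 − 0.043) = €735,483.87

€735483.87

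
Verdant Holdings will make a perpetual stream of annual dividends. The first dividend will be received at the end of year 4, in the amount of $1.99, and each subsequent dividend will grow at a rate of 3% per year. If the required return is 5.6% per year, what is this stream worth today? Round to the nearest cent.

Value at end of year 3: C₁ / (r − g) = $1.99 / (0.056 − 0.03) = $76.5385
Discount to today: PV = $76.5385 / (1 + 0.056)^3 = $76.5385 / 1.177584 = $65.00

$65.00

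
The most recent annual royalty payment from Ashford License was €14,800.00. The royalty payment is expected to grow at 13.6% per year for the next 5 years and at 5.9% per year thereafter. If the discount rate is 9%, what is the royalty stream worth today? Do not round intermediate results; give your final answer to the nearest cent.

€705576.14

D_1 = 16812.80000
D_2 = 19099.34080
D_3 = 21696.85115
D_4 = 24647.62291
D_5 = 27999.69962
Terminal value at year 5: TV = D_5×(1+g_2)/(r−g_2) = 29651.68190/0.031 = 956505.86767
P_0 = D_1/(1+r)^1 + D_2/(1+r)^2 + D_3/(1+r)^3 + D_4/(1+r)^4 + D_5/(1+r)^5 + TV/(1+r)^5
    = 15424.58716 + 16075.53304 + 16753.95003 + 17460.99746 + 18197.88359 + 621663.18458 = 705576.13584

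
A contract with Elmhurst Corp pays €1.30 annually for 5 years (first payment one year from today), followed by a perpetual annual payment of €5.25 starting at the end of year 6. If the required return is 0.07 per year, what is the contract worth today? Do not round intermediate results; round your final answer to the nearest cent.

PV of 5-year annuity: €1.30 × [1 − (1+0.07)^−5] / 0.07 = 5.33026
Perpetuity value at year 5: €5.25 / 0.07 = 75.00000
PV of perpetuity: 75.00000 / (1+0.07)^5 = 53.47396
Total PV = 5.33026 + 53.47396 = 58.80422

€58.80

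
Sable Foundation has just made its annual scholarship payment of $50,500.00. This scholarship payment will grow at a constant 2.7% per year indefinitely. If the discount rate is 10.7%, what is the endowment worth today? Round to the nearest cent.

$648293.75

D₁ = D₀ × (1 + g) = $50,500.00 × 1.027 = $51,863.5000
Growing perpetuity: P = D₁ / (r − g) = $51,863.5000 / (0.107 − 0.027) = $648,293.75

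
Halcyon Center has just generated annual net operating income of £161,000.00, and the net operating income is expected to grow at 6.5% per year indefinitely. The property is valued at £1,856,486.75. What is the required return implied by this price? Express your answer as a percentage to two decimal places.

D₁ = £161,000.00 × 1.065 = £171,465.0000
P = D₁/(r − g) ⇒ r = D₁/P + g = £171,465.0000/£1,856,486.75 + 0.065 = 0.092360 + 0.065 = 0.157360

15.74%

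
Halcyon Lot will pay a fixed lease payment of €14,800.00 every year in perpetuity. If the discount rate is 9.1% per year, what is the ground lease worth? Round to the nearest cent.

Level perpetuity: PV = C / r = €14,800.00 / 0.091 = €162,637.36

€162637.36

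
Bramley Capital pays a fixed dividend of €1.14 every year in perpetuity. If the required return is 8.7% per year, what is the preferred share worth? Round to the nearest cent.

€13.10

Level perpetuity: PV = C / r = €1.14 / 0.087 = €13.10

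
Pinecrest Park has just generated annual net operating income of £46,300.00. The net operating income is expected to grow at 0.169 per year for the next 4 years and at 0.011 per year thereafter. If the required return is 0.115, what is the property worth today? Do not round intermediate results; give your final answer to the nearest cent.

D_1 = 54124.70000
D_2 = 63271.77430
D_3 = 73964.70416
D_4 = 86464.73916
Terminal value at year 4: TV = D_4×(1+g_2)/(r−g_2) = 87415.85129/0.104 = 840537.03163
P_0 = D_1/(1+r)^1 + D_2/(1+r)^2 + D_3/(1+r)^3 + D_4/(1+r)^4 + TV/(1+r)^4
    = 48542.33184 + 50893.26091 + 53358.04664 + 55942.20316 + 543822.76345 = 752558.60601

£752558.61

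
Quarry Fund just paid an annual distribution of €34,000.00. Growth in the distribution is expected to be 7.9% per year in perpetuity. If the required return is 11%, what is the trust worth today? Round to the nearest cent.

D₁ = D₀ × (1 + g) = €34,000.00 × 1.079 = €36,686.0000
Growing perpetuity: P = D₁ / (r − g) = €36,686.0000 / (0.11 − 0.079) = €1,183,419.35

€1183419.35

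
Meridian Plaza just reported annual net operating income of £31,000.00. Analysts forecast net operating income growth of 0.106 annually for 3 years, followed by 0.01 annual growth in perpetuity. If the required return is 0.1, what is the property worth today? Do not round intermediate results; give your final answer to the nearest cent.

D_1 = 34286.00000
D_2 = 37920.31600
D_3 = 41939.86950
Terminal value at year 3: TV = D_3×(1+g_2)/(r−g_2) = 42359.26819/0.09 = 470658.53546
P_0 = D_1/(1+r)^1 + D_2/(1+r)^2 + D_3/(1+r)^3 + TV/(1+r)^3
    = 31169.09091 + 31339.10413 + 31510.04470 + 353612.72386 = 447630.96360

£447630.96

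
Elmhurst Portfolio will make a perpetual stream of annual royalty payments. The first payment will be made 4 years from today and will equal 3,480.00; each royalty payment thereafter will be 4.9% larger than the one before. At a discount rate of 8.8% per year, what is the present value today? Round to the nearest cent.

Value at end of year 3: C₁ / (r − g) = 3,480.00 / (0.088 − 0.049) = 89,230.7692
Discount to today: PV = 89,230.7692 / (1 + 0.088)^3 = 89,230.7692 / 1.287913 = 69,283.20

69283.20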